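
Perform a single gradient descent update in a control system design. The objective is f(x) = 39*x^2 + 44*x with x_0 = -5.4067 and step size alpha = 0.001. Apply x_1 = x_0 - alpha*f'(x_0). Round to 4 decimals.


We compute the gradient at x_0 and apply the update.
f'(x) = 78*x + 44
f'(-5.4067) = 78*-5.4067 + 44 = -377.7226
x_1 = -5.4067 - 0.001*-377.7226 = -5.029


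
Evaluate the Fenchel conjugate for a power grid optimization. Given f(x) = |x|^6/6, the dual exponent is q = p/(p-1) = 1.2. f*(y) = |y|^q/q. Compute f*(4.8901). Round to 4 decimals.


The conjugate exponent q satisfies 1/p + 1/q = 1.
p = 6, so q = 6/(6 - 1) = 1.2
|y|^q = 4.8901^1.2 = 6.7171
f*(4.8901) = 6.7171 / 1.2 = 5.5976


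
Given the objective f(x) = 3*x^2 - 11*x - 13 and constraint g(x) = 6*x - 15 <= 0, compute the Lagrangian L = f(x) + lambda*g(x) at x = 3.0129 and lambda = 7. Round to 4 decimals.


Step 1: Evaluate f(x).
f(3.0129) = 3*3.0129^2 - 11*3.0129 - 13 = -18.9092
Step 2: Evaluate g(x).
g(3.0129) = 6*3.0129 - 15 = 3.0774
Step 3: Compute Lagrangian.
L = -18.9092 + 7*3.0774 = 2.6326


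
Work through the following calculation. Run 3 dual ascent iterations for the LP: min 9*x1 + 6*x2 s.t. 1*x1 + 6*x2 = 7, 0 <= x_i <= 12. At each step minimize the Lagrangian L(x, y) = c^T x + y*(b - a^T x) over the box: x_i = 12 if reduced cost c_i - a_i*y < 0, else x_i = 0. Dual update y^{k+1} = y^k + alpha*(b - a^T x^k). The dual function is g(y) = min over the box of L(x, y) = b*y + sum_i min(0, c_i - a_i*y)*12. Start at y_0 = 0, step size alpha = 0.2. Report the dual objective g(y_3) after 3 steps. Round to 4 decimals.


Dual ascent for LP: min 9*x1 + 6*x2, 1*x1 + 6*x2 = 7, 0 <= x_i <= 12
Step 1: y^k = 0.0, reduced costs: (9.0, 6.0)
  x^k = (0.0, 0.0), subgradient = b - a^T x = 7.0
  y^{k+1} = 0.0 + 0.2*7.0 = 1.4
Step 2: y^k = 1.4, reduced costs: (7.6, -2.4)
  x^k = (0.0, 12.0), subgradient = b - a^T x = -65.0
  y^{k+1} = 1.4 + 0.2*-65.0 = -11.6
Step 3: y^k = -11.6, reduced costs: (20.6, 75.6)
  x^k = (0.0, 0.0), subgradient = b - a^T x = 7.0
  y^{k+1} = -11.6 + 0.2*7.0 = -10.2
Dual objective at y_3 = -10.2: reduced costs (19.2, 67.2), box minimizer x = (0.0, 0.0)
g(y_3) = b*y + (c1 - a1*y)*x1 + (c2 - a2*y)*x2 = 7*(-10.2) + 19.2*0.0 + 67.2*0.0 = -71.4 + 0.0 + 0.0 = -71.4


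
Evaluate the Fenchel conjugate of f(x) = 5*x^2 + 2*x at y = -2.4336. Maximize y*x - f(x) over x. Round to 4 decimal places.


f*(y) = sup_x {y*x - a*x^2 - b*x} = sup_x {(y-b)*x - a*x^2}
FOC: (y - b) - 2a*x = 0 => x* = (y - b)/(2a)
x* = (-2.4336 - 2)/(2*5) = -0.4434
f*(-2.4336) = (y-b)^2/(4a) = (-2.4336 - 2)^2/(4*5)
= 19.6568/20 = 0.9828


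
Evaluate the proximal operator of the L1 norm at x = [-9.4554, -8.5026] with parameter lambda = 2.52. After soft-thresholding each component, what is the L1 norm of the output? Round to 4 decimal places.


Soft-thresholding with lambda = 2.52:
prox(-9.4554) = sign(-9.4554)*max(|-9.4554| - 2.52, 0) = -6.9354
prox(-8.5026) = sign(-8.5026)*max(|-8.5026| - 2.52, 0) = -5.9826
prox(x) = [-6.9354, -5.9826]
||prox(x)||_1 = 6.9354 + 5.9826 = 12.918


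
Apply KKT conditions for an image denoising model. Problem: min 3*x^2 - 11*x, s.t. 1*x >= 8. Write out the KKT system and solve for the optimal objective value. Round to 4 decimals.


Step 1: Try lambda = 0 (constraint inactive).
x_unc = 11/(2*3) = 1.8333
Check: 1*1.8333 = 1.8333 < 8 -- violated!
Step 2: Constraint must be active: 1*x = 8
x* = 8/1 = 8.0
lambda = (2*3*8.0 - 11)/1 = 37.0
Step 3: Compute optimal value.
f(x*) = 3*8.0^2 - 11*8.0 = 104.0


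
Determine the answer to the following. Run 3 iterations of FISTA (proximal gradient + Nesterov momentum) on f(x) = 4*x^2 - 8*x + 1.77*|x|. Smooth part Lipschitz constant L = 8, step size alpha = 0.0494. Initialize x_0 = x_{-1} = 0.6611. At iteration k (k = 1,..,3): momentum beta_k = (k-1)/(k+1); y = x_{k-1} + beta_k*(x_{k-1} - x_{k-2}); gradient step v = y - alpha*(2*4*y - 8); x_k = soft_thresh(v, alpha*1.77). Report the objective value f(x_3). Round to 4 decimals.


FISTA on f(x) = 4*x^2 - 8*x + 1.77*|x|
L = 8, alpha = 0.0494
Iteration 1: beta = 0.0, y = 0.6611 + 0.0*(0.6611 - 0.6611) = 0.6611
  grad(y) = -2.7112, v = y - alpha*grad = 0.795
  prox(v) = soft_thresh(0.795, 0.0874) = 0.7076
Iteration 2: beta = 0.3333, y = 0.7076 + 0.3333*(0.7076 - 0.6611) = 0.7231
  grad(y) = -2.2153, v = y - alpha*grad = 0.8325
  prox(v) = soft_thresh(0.8325, 0.0874) = 0.7451
Iteration 3: beta = 0.5, y = 0.7451 + 0.5*(0.7451 - 0.7076) = 0.7638
  grad(y) = -1.8893, v = y - alpha*grad = 0.8572
  prox(v) = soft_thresh(0.8572, 0.0874) = 0.7697
f(x_3) = 4*0.7697^2 - 8*0.7697 + 1.77*|0.7697| = -2.4255


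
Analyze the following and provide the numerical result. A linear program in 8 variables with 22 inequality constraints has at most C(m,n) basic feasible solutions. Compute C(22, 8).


Each vertex corresponds to some choice of n active constraints out of m, so the number of vertices is at most C(m, n) = m! / (n!(m-n)!).
m = 22, n = 8
Numerator: 22 * 21 * 20 * 19 * 18 * 17 * 16 * 15
Denominator: 8! = 40320
C(22, 8) = 319770


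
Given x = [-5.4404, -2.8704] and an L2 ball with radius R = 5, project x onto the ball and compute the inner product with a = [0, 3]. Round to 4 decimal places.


Step 1: Compute ||x|| (intermediates to 6 decimals).
||x|| = sqrt((-5.4404)^2 + (-2.8704)^2) = 6.151191
Step 2: Project.
Since ||x|| > R, scale = R/||x|| = 5/6.151191 = 0.812851, proj(x) = scale * x
proj(x) = [-4.422235, -2.333208]
Step 3: Dot product.
a^T * proj(x) = 0*(-4.422235) + 3*(-2.333208) = -6.9996


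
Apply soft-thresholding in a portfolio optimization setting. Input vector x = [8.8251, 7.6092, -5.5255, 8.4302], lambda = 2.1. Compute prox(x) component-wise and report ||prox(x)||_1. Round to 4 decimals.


Soft-thresholding with lambda = 2.1:
prox(8.8251) = sign(8.8251)*max(|8.8251| - 2.1, 0) = 6.7251
prox(7.6092) = sign(7.6092)*max(|7.6092| - 2.1, 0) = 5.5092
prox(-5.5255) = sign(-5.5255)*max(|-5.5255| - 2.1, 0) = -3.4255
prox(8.4302) = sign(8.4302)*max(|8.4302| - 2.1, 0) = 6.3302
prox(x) = [6.7251, 5.5092, -3.4255, 6.3302]
||prox(x)||_1 = 6.7251 + 5.5092 + 3.4255 + 6.3302 = 21.99


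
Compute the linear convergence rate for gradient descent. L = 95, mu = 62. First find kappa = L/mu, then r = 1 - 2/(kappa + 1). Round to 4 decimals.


Step 1: Compute the condition number.
kappa = L/mu = 95/62 = 1.5323
Step 2: Compute the convergence rate.
r = 1 - 2/(kappa + 1) = 1 - 2*mu/(L + mu) = (L - mu)/(L + mu) = 33/157 = 0.2102


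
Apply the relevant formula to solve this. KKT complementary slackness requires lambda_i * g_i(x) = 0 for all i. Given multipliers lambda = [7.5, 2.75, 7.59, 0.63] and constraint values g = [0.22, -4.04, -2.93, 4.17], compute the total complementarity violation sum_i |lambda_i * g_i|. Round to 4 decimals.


KKT complementary slackness check:
lambda_1 * g_1 = 7.5 * 0.22 = 1.65
lambda_2 * g_2 = 2.75 * -4.04 = -11.11
lambda_3 * g_3 = 7.59 * -2.93 = -22.2387
lambda_4 * g_4 = 0.63 * 4.17 = 2.6271
Total violation = 1.65 + 11.11 + 22.2387 + 2.6271 = 37.6258


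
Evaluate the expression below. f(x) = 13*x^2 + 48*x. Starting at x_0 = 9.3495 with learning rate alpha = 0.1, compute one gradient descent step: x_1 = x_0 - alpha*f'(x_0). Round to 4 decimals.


We compute the gradient at x_0 and apply the update.
f'(x) = 26*x + 48
f'(9.3495) = 26*9.3495 + 48 = 291.087
x_1 = 9.3495 - 0.1*291.087 = -19.7592


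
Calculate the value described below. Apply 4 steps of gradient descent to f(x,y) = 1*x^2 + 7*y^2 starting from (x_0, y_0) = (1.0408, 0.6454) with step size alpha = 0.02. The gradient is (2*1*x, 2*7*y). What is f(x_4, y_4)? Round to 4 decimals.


Gradient descent on f(x,y) = 1*x^2 + 7*y^2.
Starting point: (1.0408, 0.6454), alpha = 0.02
Step 1: grad_x = 2*1*1.0408 = 2.0816, grad_y = 2*7*0.6454 = 9.0356
  x_1 = 1.0408 - 0.02*2.0816 = 0.9992
  y_1 = 0.6454 - 0.02*9.0356 = 0.4647
Step 2: grad_x = 2*1*0.9992 = 1.9983, grad_y = 2*7*0.4647 = 6.5056
  x_2 = 0.9992 - 0.02*1.9983 = 0.9592
  y_2 = 0.4647 - 0.02*6.5056 = 0.3346
Step 3: grad_x = 2*1*0.9592 = 1.9184, grad_y = 2*7*0.3346 = 4.6841
  x_3 = 0.9592 - 0.02*1.9184 = 0.9208
  y_3 = 0.3346 - 0.02*4.6841 = 0.2409
Step 4: grad_x = 2*1*0.9208 = 1.8417, grad_y = 2*7*0.2409 = 3.3725
  x_4 = 0.9208 - 0.02*1.8417 = 0.884
  y_4 = 0.2409 - 0.02*3.3725 = 0.1734
f(0.884, 0.1734) = 1*0.884^2 + 7*0.1734^2 = 0.992


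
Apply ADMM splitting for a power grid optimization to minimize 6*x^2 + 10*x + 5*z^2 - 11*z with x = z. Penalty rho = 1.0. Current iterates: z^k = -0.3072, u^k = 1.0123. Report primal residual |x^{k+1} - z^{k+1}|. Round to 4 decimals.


ADMM iteration with rho = 1.0, z^k = -0.3072, u^k = 1.0123
Step 1: x-update.
Minimize 6*x^2 + 10*x + (1.0/2)*(x + 0.3072 + 1.0123)^2
FOC: (2*6 + 1.0)*x = -10 + 1.0*(-0.3072 - 1.0123)
x^{k+1} = -0.8707
Step 2: z-update.
Minimize 5*z^2 - 11*z + (1.0/2)*(-0.8707 - z + 1.0123)^2
FOC: (2*5 + 1.0)*z = 11 + 1.0*(-0.8707 + 1.0123)
z^{k+1} = 1.0129
Step 3: u-update.
u^{k+1} = 1.0123 - 0.8707 - 1.0129 = -0.8713
Step 4: Primal residual = |-0.8707 - 1.0129| = 1.8836


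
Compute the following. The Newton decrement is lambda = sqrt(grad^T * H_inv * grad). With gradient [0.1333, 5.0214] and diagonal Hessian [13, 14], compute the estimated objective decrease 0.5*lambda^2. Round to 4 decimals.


Step 1: H is diagonal, so H^(-1) * g = [0.0103, 0.3587].
Step 2: g^T H^(-1) g = sum_i g_i^2 / H_ii
  = (0.1333)^2/13 + (5.0214)^2/14
  = 0.0014 + 1.801 = 1.8024
Step 3: Objective decrease = 0.5 * g^T H^(-1) g = 0.9012


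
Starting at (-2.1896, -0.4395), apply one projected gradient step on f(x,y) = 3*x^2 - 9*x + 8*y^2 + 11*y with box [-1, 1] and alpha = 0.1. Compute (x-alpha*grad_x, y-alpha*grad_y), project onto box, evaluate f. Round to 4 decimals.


Step 1: Compute gradient at (-2.1896, -0.4395).
grad_x = 2*3*-2.1896 - 9 = -22.1376
grad_y = 2*8*-0.4395 + 11 = 3.968
Step 2: Gradient step.
x_raw = -2.1896 - 0.1*-22.1376 = 0.0242
y_raw = -0.4395 - 0.1*3.968 = -0.8363
Step 3: Project onto [-1, 1].
x_proj = clip(0.0242) = 0.0242
y_proj = clip(-0.8363) = -0.8363
Step 4: Evaluate f.
f(0.0242, -0.8363) = -3.8198


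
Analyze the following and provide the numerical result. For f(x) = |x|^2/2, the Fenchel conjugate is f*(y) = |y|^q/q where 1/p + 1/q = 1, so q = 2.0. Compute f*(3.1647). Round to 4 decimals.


The conjugate exponent q satisfies 1/p + 1/q = 1.
p = 2, so q = 2/(2 - 1) = 2.0
|y|^q = 3.1647^2.0 = 10.0153
f*(3.1647) = 10.0153 / 2.0 = 5.0077


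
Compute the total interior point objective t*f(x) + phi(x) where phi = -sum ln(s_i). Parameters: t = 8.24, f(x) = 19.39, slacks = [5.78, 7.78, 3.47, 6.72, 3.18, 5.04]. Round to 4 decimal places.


Step 1: Compute log-barrier.
ln values: [1.7544, 2.0516, 1.2442, 1.9051, 1.1569, 1.6174]
phi = -(1.7544 + 2.0516 + 1.2442 + 1.9051 + 1.1569 + 1.6174) = -9.7295
Step 2: Compute augmented objective.
t*f(x) = 8.24*19.39 = 159.7736
Total = 159.7736 - 9.7295 = 150.0441


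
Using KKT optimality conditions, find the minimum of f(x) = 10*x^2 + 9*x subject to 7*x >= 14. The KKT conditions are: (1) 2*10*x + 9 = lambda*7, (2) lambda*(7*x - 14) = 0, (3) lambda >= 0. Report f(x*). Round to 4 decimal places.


Step 1: Try lambda = 0 (constraint inactive).
x_unc = -9/(2*10) = -0.45
Check: 7*-0.45 = -3.15 < 14 -- violated!
Step 2: Constraint must be active: 7*x = 14
x* = 14/7 = 2.0
lambda = (2*10*2.0 + 9)/7 = 7.0
Step 3: Compute optimal value.
f(x*) = 10*2.0^2 + 9*2.0 = 58.0


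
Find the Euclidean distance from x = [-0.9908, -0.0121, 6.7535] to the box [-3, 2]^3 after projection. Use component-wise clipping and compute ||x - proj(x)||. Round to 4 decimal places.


Project each component onto [-3, 2].
clip(-0.9908) = -0.9908, clip(-0.0121) = -0.0121, clip(6.7535) = 2.0
Projection = [-0.9908, -0.0121, 2.0]
Squared diffs: [0.0, 0.0, 22.5958]
Distance = sqrt(22.5958) = 4.7535


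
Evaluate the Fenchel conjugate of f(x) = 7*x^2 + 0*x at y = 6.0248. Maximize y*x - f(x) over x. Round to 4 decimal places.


f*(y) = sup_x {y*x - a*x^2 - b*x} = sup_x {(y-b)*x - a*x^2}
FOC: (y - b) - 2a*x = 0 => x* = (y - b)/(2a)
x* = (6.0248 - 0)/(2*7) = 0.4303
f*(6.0248) = (y-b)^2/(4a) = (6.0248 - 0)^2/(4*7)
= 36.2982/28 = 1.2964


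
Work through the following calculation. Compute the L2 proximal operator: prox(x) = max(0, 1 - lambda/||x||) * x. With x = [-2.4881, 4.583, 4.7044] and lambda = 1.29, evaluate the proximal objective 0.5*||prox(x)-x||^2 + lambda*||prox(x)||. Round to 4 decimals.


Step 1: Compute ||x||.
||x|| = 7.0232
Step 2: Compute scaling factor.
scale = max(0, 1 - 1.29/7.0232) = 0.8163
Step 3: prox(x) = [-2.0311, 3.7412, 3.8403]
||prox(x)|| = 5.7332
Step 4: Proximal objective.
0.5*||prox-x||^2 = 0.8321
lambda*||prox|| = 7.3958
Total = 8.2279


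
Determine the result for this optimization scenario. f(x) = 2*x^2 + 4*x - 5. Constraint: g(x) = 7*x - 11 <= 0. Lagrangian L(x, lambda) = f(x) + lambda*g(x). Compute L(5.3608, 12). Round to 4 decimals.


Step 1: Evaluate f(x).
f(5.3608) = 2*5.3608^2 + 4*5.3608 - 5 = 73.9196
Step 2: Evaluate g(x).
g(5.3608) = 7*5.3608 - 11 = 26.5256
Step 3: Compute Lagrangian.
L = 73.9196 + 12*26.5256 = 392.2268


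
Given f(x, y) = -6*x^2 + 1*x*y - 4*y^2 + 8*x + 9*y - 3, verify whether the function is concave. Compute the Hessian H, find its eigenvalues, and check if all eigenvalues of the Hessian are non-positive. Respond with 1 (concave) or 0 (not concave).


The Hessian of f(x,y) = -6*x^2 + 1*x*y - 4*y^2 + 8*x + 9*y - 3 is:
H = [[-12, 1], [1, -8]]
Trace = -12 - 8 = -20
Determinant = -12*-8 - (1)^2 = 95
Discriminant = (-20)^2 - 4*95 = 20.0
Eigenvalues: lambda_1 = -12.2361, lambda_2 = -7.7639
The function is concave.

1


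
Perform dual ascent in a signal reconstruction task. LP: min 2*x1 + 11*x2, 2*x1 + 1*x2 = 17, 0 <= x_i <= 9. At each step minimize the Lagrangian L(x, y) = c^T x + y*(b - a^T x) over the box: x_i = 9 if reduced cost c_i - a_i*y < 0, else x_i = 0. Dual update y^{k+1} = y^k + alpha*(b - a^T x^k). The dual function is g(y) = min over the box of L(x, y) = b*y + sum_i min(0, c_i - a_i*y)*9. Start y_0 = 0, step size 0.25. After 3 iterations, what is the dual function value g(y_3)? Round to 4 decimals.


Dual ascent for LP: min 2*x1 + 11*x2, 2*x1 + 1*x2 = 17, 0 <= x_i <= 9
Step 1: y^k = 0.0, reduced costs: (2.0, 11.0)
  x^k = (0.0, 0.0), subgradient = b - a^T x = 17.0
  y^{k+1} = 0.0 + 0.25*17.0 = 4.25
Step 2: y^k = 4.25, reduced costs: (-6.5, 6.75)
  x^k = (9.0, 0.0), subgradient = b - a^T x = -1.0
  y^{k+1} = 4.25 + 0.25*-1.0 = 4.0
Step 3: y^k = 4.0, reduced costs: (-6.0, 7.0)
  x^k = (9.0, 0.0), subgradient = b - a^T x = -1.0
  y^{k+1} = 4.0 + 0.25*-1.0 = 3.75
Dual objective at y_3 = 3.75: reduced costs (-5.5, 7.25), box minimizer x = (9.0, 0.0)
g(y_3) = b*y + (c1 - a1*y)*x1 + (c2 - a2*y)*x2 = 17*3.75 + (-5.5)*9.0 + 7.25*0.0 = 63.75 - 49.5 + 0.0 = 14.25


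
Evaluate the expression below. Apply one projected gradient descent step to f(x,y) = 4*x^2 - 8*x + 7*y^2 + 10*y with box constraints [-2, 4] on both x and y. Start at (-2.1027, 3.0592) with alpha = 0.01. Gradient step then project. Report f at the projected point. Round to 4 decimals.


Step 1: Compute gradient at (-2.1027, 3.0592).
grad_x = 2*4*-2.1027 - 8 = -24.8216
grad_y = 2*7*3.0592 + 10 = 52.8288
Step 2: Gradient step.
x_raw = -2.1027 - 0.01*-24.8216 = -1.8545
y_raw = 3.0592 - 0.01*52.8288 = 2.5309
Step 3: Project onto [-2, 4].
x_proj = clip(-1.8545) = -1.8545
y_proj = clip(2.5309) = 2.5309
Step 4: Evaluate f.
f(-1.8545, 2.5309) = 98.74


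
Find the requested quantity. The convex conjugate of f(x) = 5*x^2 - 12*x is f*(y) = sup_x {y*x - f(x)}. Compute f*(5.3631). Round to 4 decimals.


f*(y) = sup_x {y*x - a*x^2 - b*x} = sup_x {(y-b)*x - a*x^2}
FOC: (y - b) - 2a*x = 0 => x* = (y - b)/(2a)
x* = (5.3631 + 12)/(2*5) = 1.7363
f*(5.3631) = (y-b)^2/(4a) = (5.3631 + 12)^2/(4*5)
= 301.4772/20 = 15.0739


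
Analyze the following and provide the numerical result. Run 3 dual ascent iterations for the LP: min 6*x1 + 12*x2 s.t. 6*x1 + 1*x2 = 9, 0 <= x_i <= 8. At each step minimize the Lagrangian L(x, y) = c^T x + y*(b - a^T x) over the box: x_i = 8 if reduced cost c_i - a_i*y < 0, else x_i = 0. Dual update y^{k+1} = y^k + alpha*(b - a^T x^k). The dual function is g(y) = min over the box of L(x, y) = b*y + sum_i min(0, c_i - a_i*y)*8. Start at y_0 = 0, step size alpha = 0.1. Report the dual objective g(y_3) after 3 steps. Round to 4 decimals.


Dual ascent for LP: min 6*x1 + 12*x2, 6*x1 + 1*x2 = 9, 0 <= x_i <= 8
Step 1: y^k = 0.0, reduced costs: (6.0, 12.0)
  x^k = (0.0, 0.0), subgradient = b - a^T x = 9.0
  y^{k+1} = 0.0 + 0.1*9.0 = 0.9
Step 2: y^k = 0.9, reduced costs: (0.6, 11.1)
  x^k = (0.0, 0.0), subgradient = b - a^T x = 9.0
  y^{k+1} = 0.9 + 0.1*9.0 = 1.8
Step 3: y^k = 1.8, reduced costs: (-4.8, 10.2)
  x^k = (8.0, 0.0), subgradient = b - a^T x = -39.0
  y^{k+1} = 1.8 + 0.1*-39.0 = -2.1
Dual objective at y_3 = -2.1: reduced costs (18.6, 14.1), box minimizer x = (0.0, 0.0)
g(y_3) = b*y + (c1 - a1*y)*x1 + (c2 - a2*y)*x2 = 9*(-2.1) + 18.6*0.0 + 14.1*0.0 = -18.9 + 0.0 + 0.0 = -18.9


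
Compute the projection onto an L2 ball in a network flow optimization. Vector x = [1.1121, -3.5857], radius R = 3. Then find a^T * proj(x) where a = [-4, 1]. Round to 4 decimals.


Step 1: Compute ||x|| (intermediates to 6 decimals).
||x|| = sqrt(1.1121^2 + (-3.5857)^2) = 3.754199
Step 2: Project.
Since ||x|| > R, scale = R/||x|| = 3/3.754199 = 0.799105, proj(x) = scale * x
proj(x) = [0.888685, -2.865351]
Step 3: Dot product.
a^T * proj(x) = -4*0.888685 + 1*(-2.865351) = -6.4201


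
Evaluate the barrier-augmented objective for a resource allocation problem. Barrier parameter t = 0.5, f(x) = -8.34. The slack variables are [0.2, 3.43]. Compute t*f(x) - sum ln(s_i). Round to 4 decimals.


Step 1: Compute log-barrier.
ln values: [-1.6094, 1.2326]
phi = -(-1.6094 + 1.2326) = 0.3769
Step 2: Compute augmented objective.
t*f(x) = 0.5*-8.34 = -4.17
Total = -4.17 + 0.3769 = -3.7931


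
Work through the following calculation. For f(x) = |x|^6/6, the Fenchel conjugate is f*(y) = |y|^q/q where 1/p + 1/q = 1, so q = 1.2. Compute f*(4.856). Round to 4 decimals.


The conjugate exponent q satisfies 1/p + 1/q = 1.
p = 6, so q = 6/(6 - 1) = 1.2
|y|^q = 4.856^1.2 = 6.6609
f*(4.856) = 6.6609 / 1.2 = 5.5508


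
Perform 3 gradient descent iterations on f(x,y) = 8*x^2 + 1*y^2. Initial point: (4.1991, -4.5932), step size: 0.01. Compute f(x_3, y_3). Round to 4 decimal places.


Gradient descent on f(x,y) = 8*x^2 + 1*y^2.
Starting point: (4.1991, -4.5932), alpha = 0.01
Step 1: grad_x = 2*8*4.1991 = 67.1856, grad_y = 2*1*-4.5932 = -9.1864
  x_1 = 4.1991 - 0.01*67.1856 = 3.5272
  y_1 = -4.5932 - 0.01*-9.1864 = -4.5013
Step 2: grad_x = 2*8*3.5272 = 56.4359, grad_y = 2*1*-4.5013 = -9.0027
  x_2 = 3.5272 - 0.01*56.4359 = 2.9629
  y_2 = -4.5013 - 0.01*-9.0027 = -4.4113
Step 3: grad_x = 2*8*2.9629 = 47.4062, grad_y = 2*1*-4.4113 = -8.8226
  x_3 = 2.9629 - 0.01*47.4062 = 2.4888
  y_3 = -4.4113 - 0.01*-8.8226 = -4.3231
f(2.4888, -4.3231) = 8*2.4888^2 + 1*(-4.3231)^2 = 68.243


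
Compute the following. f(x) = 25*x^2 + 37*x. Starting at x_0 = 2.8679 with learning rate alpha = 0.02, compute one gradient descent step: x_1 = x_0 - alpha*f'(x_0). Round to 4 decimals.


We compute the gradient at x_0 and apply the update.
f'(x) = 50*x + 37
f'(2.8679) = 50*2.8679 + 37 = 180.395
x_1 = 2.8679 - 0.02*180.395 = -0.74


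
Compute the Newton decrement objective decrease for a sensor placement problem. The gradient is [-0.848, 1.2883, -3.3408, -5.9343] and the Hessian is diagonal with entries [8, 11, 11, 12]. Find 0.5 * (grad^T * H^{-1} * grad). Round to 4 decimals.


Step 1: H is diagonal, so H^(-1) * g = [-0.106, 0.1171, -0.3037, -0.4945].
Step 2: g^T H^(-1) g = sum_i g_i^2 / H_ii
  = (-0.848)^2/8 + (1.2883)^2/11 + (-3.3408)^2/11 + (-5.9343)^2/12
  = 0.0899 + 0.1509 + 1.0146 + 2.9347 = 4.1901
Step 3: Objective decrease = 0.5 * g^T H^(-1) g = 2.095


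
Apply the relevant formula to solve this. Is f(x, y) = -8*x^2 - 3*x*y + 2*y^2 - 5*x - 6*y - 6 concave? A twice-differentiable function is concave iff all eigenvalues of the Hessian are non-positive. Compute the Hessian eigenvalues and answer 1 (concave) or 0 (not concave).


The Hessian of f(x,y) = -8*x^2 - 3*x*y + 2*y^2 - 5*x - 6*y - 6 is:
H = [[-16, -3], [-3, 4]]
Trace = -16 + 4 = -12
Determinant = -16*4 - (-3)^2 = -73
Discriminant = (-12)^2 - 4*-73 = 436.0
Eigenvalues: lambda_1 = -16.4403, lambda_2 = 4.4403
The function is not concave.

0


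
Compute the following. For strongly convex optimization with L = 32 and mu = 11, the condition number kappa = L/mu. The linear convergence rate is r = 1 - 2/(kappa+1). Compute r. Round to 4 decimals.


Step 1: Compute the condition number.
kappa = L/mu = 32/11 = 2.9091
Step 2: Compute the convergence rate.
r = 1 - 2/(kappa + 1) = 1 - 2*mu/(L + mu) = (L - mu)/(L + mu) = 21/43 = 0.4884


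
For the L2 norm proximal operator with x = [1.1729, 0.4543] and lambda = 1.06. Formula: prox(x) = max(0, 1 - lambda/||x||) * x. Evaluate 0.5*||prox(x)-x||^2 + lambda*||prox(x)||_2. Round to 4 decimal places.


Step 1: Compute ||x||.
||x|| = 1.2578
Step 2: Compute scaling factor.
scale = max(0, 1 - 1.06/1.2578) = 0.1573
Step 3: prox(x) = [0.1845, 0.0714]
||prox(x)|| = 0.1978
Step 4: Proximal objective.
0.5*||prox-x||^2 = 0.5618
lambda*||prox|| = 0.2097
Total = 0.7715


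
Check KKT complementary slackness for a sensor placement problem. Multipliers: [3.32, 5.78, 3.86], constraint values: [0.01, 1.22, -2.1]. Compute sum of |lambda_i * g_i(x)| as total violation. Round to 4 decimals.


KKT complementary slackness check:
lambda_1 * g_1 = 3.32 * 0.01 = 0.0332
lambda_2 * g_2 = 5.78 * 1.22 = 7.0516
lambda_3 * g_3 = 3.86 * -2.1 = -8.106
Total violation = 0.0332 + 7.0516 + 8.106 = 15.1908


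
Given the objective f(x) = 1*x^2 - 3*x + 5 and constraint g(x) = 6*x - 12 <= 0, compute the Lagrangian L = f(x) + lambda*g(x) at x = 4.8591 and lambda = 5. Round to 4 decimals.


Step 1: Evaluate f(x).
f(4.8591) = 1*4.8591^2 - 3*4.8591 + 5 = 14.0336
Step 2: Evaluate g(x).
g(4.8591) = 6*4.8591 - 12 = 17.1546
Step 3: Compute Lagrangian.
L = 14.0336 + 5*17.1546 = 99.8066


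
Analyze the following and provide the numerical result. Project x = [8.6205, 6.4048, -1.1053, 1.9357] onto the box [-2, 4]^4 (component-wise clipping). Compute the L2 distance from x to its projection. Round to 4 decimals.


Project each component onto [-2, 4].
clip(8.6205) = 4.0, clip(6.4048) = 4.0, clip(-1.1053) = -1.1053, clip(1.9357) = 1.9357
Projection = [4.0, 4.0, -1.1053, 1.9357]
Squared diffs: [21.349, 5.7831, 0.0, 0.0]
Distance = sqrt(27.1321) = 5.2088


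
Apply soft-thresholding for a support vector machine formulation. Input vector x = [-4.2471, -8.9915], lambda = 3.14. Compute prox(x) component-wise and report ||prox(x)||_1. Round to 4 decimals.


Soft-thresholding with lambda = 3.14:
prox(-4.2471) = sign(-4.2471)*max(|-4.2471| - 3.14, 0) = -1.1071
prox(-8.9915) = sign(-8.9915)*max(|-8.9915| - 3.14, 0) = -5.8515
prox(x) = [-1.1071, -5.8515]
||prox(x)||_1 = 1.1071 + 5.8515 = 6.9586


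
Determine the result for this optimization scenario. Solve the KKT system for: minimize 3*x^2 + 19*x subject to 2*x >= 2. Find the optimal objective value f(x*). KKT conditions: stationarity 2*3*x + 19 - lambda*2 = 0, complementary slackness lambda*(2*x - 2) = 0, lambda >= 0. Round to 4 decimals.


Step 1: Try lambda = 0 (constraint inactive).
x_unc = -19/(2*3) = -3.1667
Check: 2*-3.1667 = -6.3334 < 2 -- violated!
Step 2: Constraint must be active: 2*x = 2
x* = 2/2 = 1.0
lambda = (2*3*1.0 + 19)/2 = 12.5
Step 3: Compute optimal value.
f(x*) = 3*1.0^2 + 19*1.0 = 22.0


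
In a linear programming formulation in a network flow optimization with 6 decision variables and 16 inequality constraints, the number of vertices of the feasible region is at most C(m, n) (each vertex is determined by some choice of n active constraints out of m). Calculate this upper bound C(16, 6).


Each vertex corresponds to some choice of n active constraints out of m, so the number of vertices is at most C(m, n) = m! / (n!(m-n)!).
m = 16, n = 6
Numerator: 16 * 15 * 14 * 13 * 12 * 11
Denominator: 6! = 720
C(16, 6) = 8008


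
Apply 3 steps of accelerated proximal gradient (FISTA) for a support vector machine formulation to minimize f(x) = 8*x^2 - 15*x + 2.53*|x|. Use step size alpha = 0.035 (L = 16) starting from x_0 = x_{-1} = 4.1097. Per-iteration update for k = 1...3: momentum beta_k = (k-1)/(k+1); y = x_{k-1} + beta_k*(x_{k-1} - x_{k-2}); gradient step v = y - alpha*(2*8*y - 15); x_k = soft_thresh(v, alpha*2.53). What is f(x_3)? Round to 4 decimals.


FISTA on f(x) = 8*x^2 - 15*x + 2.53*|x|
L = 16, alpha = 0.035
Iteration 1: beta = 0.0, y = 4.1097 + 0.0*(4.1097 - 4.1097) = 4.1097
  grad(y) = 50.7552, v = y - alpha*grad = 2.3333
  prox(v) = soft_thresh(2.3333, 0.0886) = 2.2447
Iteration 2: beta = 0.3333, y = 2.2447 + 0.3333*(2.2447 - 4.1097) = 1.6231
  grad(y) = 10.9689, v = y - alpha*grad = 1.2391
  prox(v) = soft_thresh(1.2391, 0.0886) = 1.1506
Iteration 3: beta = 0.5, y = 1.1506 + 0.5*(1.1506 - 2.2447) = 0.6035
  grad(y) = -5.3435, v = y - alpha*grad = 0.7906
  prox(v) = soft_thresh(0.7906, 0.0886) = 0.702
f(x_3) = 8*0.702^2 - 15*0.702 + 2.53*|0.702| = -4.8115


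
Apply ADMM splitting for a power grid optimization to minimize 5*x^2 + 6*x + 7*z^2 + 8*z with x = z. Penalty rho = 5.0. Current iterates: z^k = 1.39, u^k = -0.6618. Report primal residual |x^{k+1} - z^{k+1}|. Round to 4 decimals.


ADMM iteration with rho = 5.0, z^k = 1.39, u^k = -0.6618
Step 1: x-update.
Minimize 5*x^2 + 6*x + (5.0/2)*(x - 1.39 - 0.6618)^2
FOC: (2*5 + 5.0)*x = -6 + 5.0*(1.39 + 0.6618)
x^{k+1} = 0.2839
Step 2: z-update.
Minimize 7*z^2 + 8*z + (5.0/2)*(0.2839 - z - 0.6618)^2
FOC: (2*7 + 5.0)*z = -8 + 5.0*(0.2839 - 0.6618)
z^{k+1} = -0.5205
Step 3: u-update.
u^{k+1} = -0.6618 + 0.2839 + 0.5205 = 0.1426
Step 4: Primal residual = |0.2839 + 0.5205| = 0.8044


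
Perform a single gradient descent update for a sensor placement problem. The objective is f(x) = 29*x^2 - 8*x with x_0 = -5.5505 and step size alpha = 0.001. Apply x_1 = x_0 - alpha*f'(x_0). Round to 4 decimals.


We compute the gradient at x_0 and apply the update.
f'(x) = 58*x - 8
f'(-5.5505) = 58*-5.5505 - 8 = -329.929
x_1 = -5.5505 - 0.001*-329.929 = -5.2206


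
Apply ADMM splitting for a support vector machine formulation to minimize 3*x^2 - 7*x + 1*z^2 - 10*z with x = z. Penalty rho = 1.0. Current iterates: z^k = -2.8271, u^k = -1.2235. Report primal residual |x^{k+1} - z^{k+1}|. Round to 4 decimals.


ADMM iteration with rho = 1.0, z^k = -2.8271, u^k = -1.2235
Step 1: x-update.
Minimize 3*x^2 - 7*x + (1.0/2)*(x + 2.8271 - 1.2235)^2
FOC: (2*3 + 1.0)*x = 7 + 1.0*(-2.8271 + 1.2235)
x^{k+1} = 0.7709
Step 2: z-update.
Minimize 1*z^2 - 10*z + (1.0/2)*(0.7709 - z - 1.2235)^2
FOC: (2*1 + 1.0)*z = 10 + 1.0*(0.7709 - 1.2235)
z^{k+1} = 3.1825
Step 3: u-update.
u^{k+1} = -1.2235 + 0.7709 - 3.1825 = -3.6351
Step 4: Primal residual = |0.7709 - 3.1825| = 2.4116


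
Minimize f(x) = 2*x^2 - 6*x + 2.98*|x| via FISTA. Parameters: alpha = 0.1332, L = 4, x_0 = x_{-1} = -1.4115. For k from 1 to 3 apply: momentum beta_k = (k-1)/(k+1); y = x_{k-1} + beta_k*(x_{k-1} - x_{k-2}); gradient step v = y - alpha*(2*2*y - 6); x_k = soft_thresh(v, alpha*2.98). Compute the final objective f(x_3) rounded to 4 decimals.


FISTA on f(x) = 2*x^2 - 6*x + 2.98*|x|
L = 4, alpha = 0.1332
Iteration 1: beta = 0.0, y = -1.4115 + 0.0*(-1.4115 + 1.4115) = -1.4115
  grad(y) = -11.646, v = y - alpha*grad = 0.1397
  prox(v) = soft_thresh(0.1397, 0.3969) = 0.0
Iteration 2: beta = 0.3333, y = 0.0 + 0.3333*(0.0 + 1.4115) = 0.4705
  grad(y) = -4.118, v = y - alpha*grad = 1.019
  prox(v) = soft_thresh(1.019, 0.3969) = 0.6221
Iteration 3: beta = 0.5, y = 0.6221 + 0.5*(0.6221 - 0.0) = 0.9331
  grad(y) = -2.2675, v = y - alpha*grad = 1.2352
  prox(v) = soft_thresh(1.2352, 0.3969) = 0.8382
f(x_3) = 2*0.8382^2 - 6*0.8382 + 2.98*|0.8382| = -1.1262


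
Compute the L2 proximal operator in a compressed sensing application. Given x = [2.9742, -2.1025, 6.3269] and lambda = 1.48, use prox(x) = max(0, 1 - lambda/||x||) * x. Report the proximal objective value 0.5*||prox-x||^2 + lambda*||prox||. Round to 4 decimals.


Step 1: Compute ||x||.
||x|| = 7.3004
Step 2: Compute scaling factor.
scale = max(0, 1 - 1.48/7.3004) = 0.7973
Step 3: prox(x) = [2.3712, -1.6763, 5.0443]
||prox(x)|| = 5.8204
Step 4: Proximal objective.
0.5*||prox-x||^2 = 1.0952
lambda*||prox|| = 8.6142
Total = 9.7094


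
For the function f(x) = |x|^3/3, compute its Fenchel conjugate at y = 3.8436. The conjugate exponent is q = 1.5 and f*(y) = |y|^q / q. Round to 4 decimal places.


The conjugate exponent q satisfies 1/p + 1/q = 1.
p = 3, so q = 3/(3 - 1) = 1.5
|y|^q = 3.8436^1.5 = 7.5354
f*(3.8436) = 7.5354 / 1.5 = 5.0236


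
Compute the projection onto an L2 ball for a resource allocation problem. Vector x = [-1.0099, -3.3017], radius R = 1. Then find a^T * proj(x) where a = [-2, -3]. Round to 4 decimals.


Step 1: Compute ||x|| (intermediates to 6 decimals).
||x|| = sqrt((-1.0099)^2 + (-3.3017)^2) = 3.452698
Step 2: Project.
Since ||x|| > R, scale = R/||x|| = 1/3.452698 = 0.289629, proj(x) = scale * x
proj(x) = [-0.292496, -0.956268]
Step 3: Dot product.
a^T * proj(x) = -2*(-0.292496) - 3*(-0.956268) = 3.4538


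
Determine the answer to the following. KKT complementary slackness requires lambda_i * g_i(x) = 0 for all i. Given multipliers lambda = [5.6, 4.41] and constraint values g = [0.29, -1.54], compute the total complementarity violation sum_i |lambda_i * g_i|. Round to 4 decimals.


KKT complementary slackness check:
lambda_1 * g_1 = 5.6 * 0.29 = 1.624
lambda_2 * g_2 = 4.41 * -1.54 = -6.7914
Total violation = 1.624 + 6.7914 = 8.4154


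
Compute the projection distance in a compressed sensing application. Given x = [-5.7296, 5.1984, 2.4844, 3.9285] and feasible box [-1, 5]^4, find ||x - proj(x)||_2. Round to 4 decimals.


Project each component onto [-1, 5].
clip(-5.7296) = -1.0, clip(5.1984) = 5.0, clip(2.4844) = 2.4844, clip(3.9285) = 3.9285
Projection = [-1.0, 5.0, 2.4844, 3.9285]
Squared diffs: [22.3691, 0.0394, 0.0, 0.0]
Distance = sqrt(22.4085) = 4.7338


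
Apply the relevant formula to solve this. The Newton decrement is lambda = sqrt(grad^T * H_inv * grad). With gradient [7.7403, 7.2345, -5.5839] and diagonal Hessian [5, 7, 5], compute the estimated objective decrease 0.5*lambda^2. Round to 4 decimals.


Step 1: H is diagonal, so H^(-1) * g = [1.5481, 1.0335, -1.1168].
Step 2: g^T H^(-1) g = sum_i g_i^2 / H_ii
  = (7.7403)^2/5 + (7.2345)^2/7 + (-5.5839)^2/5
  = 11.9824 + 7.4769 + 6.236 = 25.6953
Step 3: Objective decrease = 0.5 * g^T H^(-1) g = 12.8476


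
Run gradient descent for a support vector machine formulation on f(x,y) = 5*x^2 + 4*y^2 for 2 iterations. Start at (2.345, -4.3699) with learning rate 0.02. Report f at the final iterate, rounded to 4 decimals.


Gradient descent on f(x,y) = 5*x^2 + 4*y^2.
Starting point: (2.345, -4.3699), alpha = 0.02
Step 1: grad_x = 2*5*2.345 = 23.45, grad_y = 2*4*-4.3699 = -34.9592
  x_1 = 2.345 - 0.02*23.45 = 1.876
  y_1 = -4.3699 - 0.02*-34.9592 = -3.6707
Step 2: grad_x = 2*5*1.876 = 18.76, grad_y = 2*4*-3.6707 = -29.3657
  x_2 = 1.876 - 0.02*18.76 = 1.5008
  y_2 = -3.6707 - 0.02*-29.3657 = -3.0834
f(1.5008, -3.0834) = 5*1.5008^2 + 4*(-3.0834)^2 = 49.2915


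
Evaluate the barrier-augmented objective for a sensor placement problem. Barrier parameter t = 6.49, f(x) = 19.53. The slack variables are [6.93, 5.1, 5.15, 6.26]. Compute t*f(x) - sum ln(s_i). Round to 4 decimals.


Step 1: Compute log-barrier.
ln values: [1.9359, 1.6292, 1.639, 1.8342]
phi = -(1.9359 + 1.6292 + 1.639 + 1.8342) = -7.0383
Step 2: Compute augmented objective.
t*f(x) = 6.49*19.53 = 126.7497
Total = 126.7497 - 7.0383 = 119.7114


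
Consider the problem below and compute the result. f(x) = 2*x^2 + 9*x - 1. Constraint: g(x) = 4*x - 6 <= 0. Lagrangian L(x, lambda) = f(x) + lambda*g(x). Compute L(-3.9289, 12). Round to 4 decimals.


Step 1: Evaluate f(x).
f(-3.9289) = 2*(-3.9289)^2 + 9*(-3.9289) - 1 = -5.4876
Step 2: Evaluate g(x).
g(-3.9289) = 4*-3.9289 - 6 = -21.7156
Step 3: Compute Lagrangian.
L = -5.4876 + 12*-21.7156 = -266.0748


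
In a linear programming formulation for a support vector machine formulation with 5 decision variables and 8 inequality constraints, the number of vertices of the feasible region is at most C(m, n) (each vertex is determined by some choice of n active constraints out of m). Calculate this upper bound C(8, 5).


Each vertex corresponds to some choice of n active constraints out of m, so the number of vertices is at most C(m, n) = m! / (n!(m-n)!).
m = 8, n = 5
Numerator: 8 * 7 * 6 * 5 * 4
Denominator: 5! = 120
C(8, 5) = 56


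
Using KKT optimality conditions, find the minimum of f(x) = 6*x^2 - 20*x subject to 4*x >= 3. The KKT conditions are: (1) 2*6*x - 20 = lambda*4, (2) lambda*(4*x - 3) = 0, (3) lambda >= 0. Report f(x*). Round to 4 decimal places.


Step 1: Try lambda = 0 (constraint inactive).
Stationarity: 2*6*x - 20 = 0
x* = 20/(2*6) = 5/3 = 1.6667 (rounded; the exact value 5/3 is used below)
Check constraint: 4*1.6667 = 6.6668 >= 3 -- satisfied.
Step 2: Compute optimal value.
f(x*) = 6*(5/3)^2 - 20*(5/3) = -16.6667


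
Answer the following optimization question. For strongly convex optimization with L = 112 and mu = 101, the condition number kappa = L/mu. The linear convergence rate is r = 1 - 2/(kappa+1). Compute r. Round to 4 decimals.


Step 1: Compute the condition number.
kappa = L/mu = 112/101 = 1.1089
Step 2: Compute the convergence rate.
r = 1 - 2/(kappa + 1) = 1 - 2*mu/(L + mu) = (L - mu)/(L + mu) = 11/213 = 0.0516


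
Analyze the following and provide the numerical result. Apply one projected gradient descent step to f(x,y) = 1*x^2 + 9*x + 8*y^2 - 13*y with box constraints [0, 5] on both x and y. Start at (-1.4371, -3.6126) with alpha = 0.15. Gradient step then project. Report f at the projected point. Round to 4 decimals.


Step 1: Compute gradient at (-1.4371, -3.6126).
grad_x = 2*1*-1.4371 + 9 = 6.1258
grad_y = 2*8*-3.6126 - 13 = -70.8016
Step 2: Gradient step.
x_raw = -1.4371 - 0.15*6.1258 = -2.356
y_raw = -3.6126 - 0.15*-70.8016 = 7.0076
Step 3: Project onto [0, 5].
x_proj = clip(-2.356) = 0.0
y_proj = clip(7.0076) = 5.0
Step 4: Evaluate f.
f(0.0, 5.0) = 135.0


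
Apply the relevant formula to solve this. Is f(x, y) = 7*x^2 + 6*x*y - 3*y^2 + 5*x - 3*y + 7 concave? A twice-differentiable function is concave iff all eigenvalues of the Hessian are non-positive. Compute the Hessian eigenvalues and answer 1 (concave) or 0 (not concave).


The Hessian of f(x,y) = 7*x^2 + 6*x*y - 3*y^2 + 5*x - 3*y + 7 is:
H = [[14, 6], [6, -6]]
Trace = 14 - 6 = 8
Determinant = 14*-6 - (6)^2 = -120
Discriminant = (8)^2 - 4*-120 = 544.0
Eigenvalues: lambda_1 = -7.6619, lambda_2 = 15.6619
The function is not concave.

0


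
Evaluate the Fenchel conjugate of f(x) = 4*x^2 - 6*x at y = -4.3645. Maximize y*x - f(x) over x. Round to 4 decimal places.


f*(y) = sup_x {y*x - a*x^2 - b*x} = sup_x {(y-b)*x - a*x^2}
FOC: (y - b) - 2a*x = 0 => x* = (y - b)/(2a)
x* = (-4.3645 + 6)/(2*4) = 0.2044
f*(-4.3645) = (y-b)^2/(4a) = (-4.3645 + 6)^2/(4*4)
= 2.6749/16 = 0.1672


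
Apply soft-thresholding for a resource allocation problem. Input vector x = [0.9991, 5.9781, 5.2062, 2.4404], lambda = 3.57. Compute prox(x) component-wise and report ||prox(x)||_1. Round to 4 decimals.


Soft-thresholding with lambda = 3.57:
prox(0.9991) = sign(0.9991)*max(|0.9991| - 3.57, 0) = 0.0
prox(5.9781) = sign(5.9781)*max(|5.9781| - 3.57, 0) = 2.4081
prox(5.2062) = sign(5.2062)*max(|5.2062| - 3.57, 0) = 1.6362
prox(2.4404) = sign(2.4404)*max(|2.4404| - 3.57, 0) = 0.0
prox(x) = [0.0, 2.4081, 1.6362, 0.0]
||prox(x)||_1 = 0.0 + 2.4081 + 1.6362 + 0.0 = 4.0443


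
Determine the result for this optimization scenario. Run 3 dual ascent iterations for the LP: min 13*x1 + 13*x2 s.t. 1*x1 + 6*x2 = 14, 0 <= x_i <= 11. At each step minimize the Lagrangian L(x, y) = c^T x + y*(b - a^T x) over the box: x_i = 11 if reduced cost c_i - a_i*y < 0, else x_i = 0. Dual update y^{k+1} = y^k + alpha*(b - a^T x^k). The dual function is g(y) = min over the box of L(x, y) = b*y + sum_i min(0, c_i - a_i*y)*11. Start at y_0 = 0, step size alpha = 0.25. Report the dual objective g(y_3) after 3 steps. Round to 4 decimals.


Dual ascent for LP: min 13*x1 + 13*x2, 1*x1 + 6*x2 = 14, 0 <= x_i <= 11
Step 1: y^k = 0.0, reduced costs: (13.0, 13.0)
  x^k = (0.0, 0.0), subgradient = b - a^T x = 14.0
  y^{k+1} = 0.0 + 0.25*14.0 = 3.5
Step 2: y^k = 3.5, reduced costs: (9.5, -8.0)
  x^k = (0.0, 11.0), subgradient = b - a^T x = -52.0
  y^{k+1} = 3.5 + 0.25*-52.0 = -9.5
Step 3: y^k = -9.5, reduced costs: (22.5, 70.0)
  x^k = (0.0, 0.0), subgradient = b - a^T x = 14.0
  y^{k+1} = -9.5 + 0.25*14.0 = -6.0
Dual objective at y_3 = -6.0: reduced costs (19.0, 49.0), box minimizer x = (0.0, 0.0)
g(y_3) = b*y + (c1 - a1*y)*x1 + (c2 - a2*y)*x2 = 14*(-6.0) + 19.0*0.0 + 49.0*0.0 = -84.0 + 0.0 + 0.0 = -84.0


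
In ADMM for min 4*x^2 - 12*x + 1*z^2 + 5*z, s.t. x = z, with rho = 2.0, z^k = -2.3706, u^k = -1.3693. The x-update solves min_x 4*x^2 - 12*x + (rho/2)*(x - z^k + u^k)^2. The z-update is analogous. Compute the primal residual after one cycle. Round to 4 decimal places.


ADMM iteration with rho = 2.0, z^k = -2.3706, u^k = -1.3693
Step 1: x-update.
Minimize 4*x^2 - 12*x + (2.0/2)*(x + 2.3706 - 1.3693)^2
FOC: (2*4 + 2.0)*x = 12 + 2.0*(-2.3706 + 1.3693)
x^{k+1} = 0.9997
Step 2: z-update.
Minimize 1*z^2 + 5*z + (2.0/2)*(0.9997 - z - 1.3693)^2
FOC: (2*1 + 2.0)*z = -5 + 2.0*(0.9997 - 1.3693)
z^{k+1} = -1.4348
Step 3: u-update.
u^{k+1} = -1.3693 + 0.9997 + 1.4348 = 1.0652
Step 4: Primal residual = |0.9997 + 1.4348| = 2.4345


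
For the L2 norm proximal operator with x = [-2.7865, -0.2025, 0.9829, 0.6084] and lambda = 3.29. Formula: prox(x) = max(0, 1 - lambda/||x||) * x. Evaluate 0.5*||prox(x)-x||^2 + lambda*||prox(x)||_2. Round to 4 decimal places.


Step 1: Compute ||x||.
||x|| = 3.0235
Step 2: Compute scaling factor.
scale = max(0, 1 - 3.29/3.0235) = 0.0
Step 3: prox(x) = [-0.0, -0.0, 0.0, 0.0]
||prox(x)|| = 0.0
Step 4: Proximal objective.
0.5*||prox-x||^2 = 4.5709
lambda*||prox|| = 0.0
Total = 4.5709


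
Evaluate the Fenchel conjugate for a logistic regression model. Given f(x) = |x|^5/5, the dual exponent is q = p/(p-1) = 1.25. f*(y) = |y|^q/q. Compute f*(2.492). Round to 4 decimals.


The conjugate exponent q satisfies 1/p + 1/q = 1.
p = 5, so q = 5/(5 - 1) = 1.25
|y|^q = 2.492^1.25 = 3.131
f*(2.492) = 3.131 / 1.25 = 2.5048


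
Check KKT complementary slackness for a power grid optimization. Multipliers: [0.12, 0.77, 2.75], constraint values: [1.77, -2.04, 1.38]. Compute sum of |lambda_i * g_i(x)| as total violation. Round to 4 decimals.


KKT complementary slackness check:
lambda_1 * g_1 = 0.12 * 1.77 = 0.2124
lambda_2 * g_2 = 0.77 * -2.04 = -1.5708
lambda_3 * g_3 = 2.75 * 1.38 = 3.795
Total violation = 0.2124 + 1.5708 + 3.795 = 5.5782


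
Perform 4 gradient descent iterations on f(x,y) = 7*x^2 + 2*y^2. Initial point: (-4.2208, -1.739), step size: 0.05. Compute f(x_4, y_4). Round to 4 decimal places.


Gradient descent on f(x,y) = 7*x^2 + 2*y^2.
Starting point: (-4.2208, -1.739), alpha = 0.05
Step 1: grad_x = 2*7*-4.2208 = -59.0912, grad_y = 2*2*-1.739 = -6.956
  x_1 = -4.2208 - 0.05*-59.0912 = -1.2662
  y_1 = -1.739 - 0.05*-6.956 = -1.3912
Step 2: grad_x = 2*7*-1.2662 = -17.7274, grad_y = 2*2*-1.3912 = -5.5648
  x_2 = -1.2662 - 0.05*-17.7274 = -0.3799
  y_2 = -1.3912 - 0.05*-5.5648 = -1.113
Step 3: grad_x = 2*7*-0.3799 = -5.3182, grad_y = 2*2*-1.113 = -4.4518
  x_3 = -0.3799 - 0.05*-5.3182 = -0.114
  y_3 = -1.113 - 0.05*-4.4518 = -0.8904
Step 4: grad_x = 2*7*-0.114 = -1.5955, grad_y = 2*2*-0.8904 = -3.5615
  x_4 = -0.114 - 0.05*-1.5955 = -0.0342
  y_4 = -0.8904 - 0.05*-3.5615 = -0.7123
f(-0.0342, -0.7123) = 7*(-0.0342)^2 + 2*(-0.7123)^2 = 1.0229


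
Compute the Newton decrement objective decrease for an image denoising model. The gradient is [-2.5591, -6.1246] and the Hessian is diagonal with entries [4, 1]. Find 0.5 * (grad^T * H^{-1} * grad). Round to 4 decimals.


Step 1: H is diagonal, so H^(-1) * g = [-0.6398, -6.1246].
Step 2: g^T H^(-1) g = sum_i g_i^2 / H_ii
  = (-2.5591)^2/4 + (-6.1246)^2/1
  = 1.6372 + 37.5107 = 39.148
Step 3: Objective decrease = 0.5 * g^T H^(-1) g = 19.574
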